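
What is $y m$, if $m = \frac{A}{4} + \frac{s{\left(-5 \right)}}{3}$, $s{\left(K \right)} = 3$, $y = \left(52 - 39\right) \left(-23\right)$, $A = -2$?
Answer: $- \frac{299}{2} \approx -149.5$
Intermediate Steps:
$y = -299$ ($y = 13 \left(-23\right) = -299$)
$m = \frac{1}{2}$ ($m = - \frac{2}{4} + \frac{3}{3} = \left(-2\right) \frac{1}{4} + 3 \cdot \frac{1}{3} = - \frac{1}{2} + 1 = \frac{1}{2} \approx 0.5$)
$y m = \left(-299\right) \frac{1}{2} = - \frac{299}{2}$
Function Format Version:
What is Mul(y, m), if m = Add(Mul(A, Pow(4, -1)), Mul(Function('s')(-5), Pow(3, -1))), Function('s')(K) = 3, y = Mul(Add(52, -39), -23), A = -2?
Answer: Rational(-299, 2) ≈ -149.50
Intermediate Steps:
y = -299 (y = Mul(13, -23) = -299)
m = Rational(1, 2) (m = Add(Mul(-2, Pow(4, -1)), Mul(3, Pow(3, -1))) = Add(Mul(-2, Rational(1, 4)), Mul(3, Rational(1, 3))) = Add(Rational(-1, 2), 1) = Rational(1, 2) ≈ 0.50000)
Mul(y, m) = Mul(-299, Rational(1, 2)) = Rational(-299, 2)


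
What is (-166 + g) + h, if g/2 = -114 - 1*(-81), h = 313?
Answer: 81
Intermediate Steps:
g = -66 (g = 2*(-114 - 1*(-81)) = 2*(-114 + 81) = 2*(-33) = -66)
(-166 + g) + h = (-166 - 66) + 313 = -232 + 313 = 81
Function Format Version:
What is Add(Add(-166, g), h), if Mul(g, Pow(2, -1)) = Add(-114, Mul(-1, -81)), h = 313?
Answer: 81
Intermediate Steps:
g = -66 (g = Mul(2, Add(-114, Mul(-1, -81))) = Mul(2, Add(-114, 81)) = Mul(2, -33) = -66)
Add(Add(-166, g), h) = Add(Add(-166, -66), 313) = Add(-232, 313) = 81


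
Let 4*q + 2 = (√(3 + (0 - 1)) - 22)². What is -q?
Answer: -121 + 11*√2 ≈ -105.44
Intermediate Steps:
q = -½ + (-22 + √2)²/4 (q = -½ + (√(3 + (0 - 1)) - 22)²/4 = -½ + (√(3 - 1) - 22)²/4 = -½ + (√2 - 22)²/4 = -½ + (-22 + √2)²/4 ≈ 105.44)
-q = -(121 - 11*√2) = -121 + 11*√2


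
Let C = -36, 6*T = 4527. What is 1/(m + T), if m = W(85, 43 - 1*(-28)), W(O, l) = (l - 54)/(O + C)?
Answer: 98/73975 ≈ 0.0013248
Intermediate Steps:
T = 1509/2 (T = (⅙)*4527 = 1509/2 ≈ 754.50)
W(O, l) = (-54 + l)/(-36 + O) (W(O, l) = (l - 54)/(O - 36) = (-54 + l)/(-36 + O))
m = 17/49 (m = (-54 + (43 - 1*(-28)))/(-36 + 85) = (-54 + (43 + 28))/49 = (-54 + 71)/49 = (1/49)*17 = 17/49 ≈ 0.34694)
1/(m + T) = 1/(17/49 + 1509/2) = 1/(73975/98) = 98/73975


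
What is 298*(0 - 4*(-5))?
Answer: 5960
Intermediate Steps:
298*(0 - 4*(-5)) = 298*(0 + 20) = 298*20 = 5960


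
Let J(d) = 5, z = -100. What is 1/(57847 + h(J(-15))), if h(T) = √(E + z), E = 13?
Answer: 57847/3346275496 - I*√87/3346275496 ≈ 1.7287e-5 - 2.7874e-9*I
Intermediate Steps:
h(T) = I*√87 (h(T) = √(13 - 100) = √(-87) = I*√87)
1/(57847 + h(J(-15))) = 1/(57847 + I*√87)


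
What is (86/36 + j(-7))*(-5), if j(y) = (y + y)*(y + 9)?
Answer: 2305/18 ≈ 128.06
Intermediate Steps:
j(y) = 2*y*(9 + y) (j(y) = (2*y)*(9 + y) = 2*y*(9 + y))
(86/36 + j(-7))*(-5) = (86/36 + 2*(-7)*(9 - 7))*(-5) = (86*(1/36) + 2*(-7)*2)*(-5) = (43/18 - 28)*(-5) = -461/18*(-5) = 2305/18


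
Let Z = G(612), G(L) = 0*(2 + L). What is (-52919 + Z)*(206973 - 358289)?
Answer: 8007491404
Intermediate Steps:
G(L) = 0
Z = 0
(-52919 + Z)*(206973 - 358289) = (-52919 + 0)*(206973 - 358289) = -52919*(-151316) = 8007491404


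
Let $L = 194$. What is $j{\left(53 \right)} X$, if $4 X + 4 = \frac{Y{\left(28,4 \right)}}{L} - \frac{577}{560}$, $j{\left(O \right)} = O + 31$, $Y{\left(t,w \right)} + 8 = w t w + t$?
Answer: $- \frac{426627}{7760} \approx -54.978$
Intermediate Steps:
$Y{\left(t,w \right)} = -8 + t + t w^{2}$ ($Y{\left(t,w \right)} = -8 + \left(w t w + t\right) = -8 + \left(t w w + t\right) = -8 + \left(t w^{2} + t\right) = -8 + \left(t + t w^{2}\right) = -8 + t + t w^{2}$)
$j{\left(O \right)} = 31 + O$
$X = - \frac{142209}{217280}$ ($X = -1 + \frac{\frac{-8 + 28 + 28 \cdot 4^{2}}{194} - \frac{577}{560}}{4} = -1 + \frac{\left(-8 + 28 + 28 \cdot 16\right) \frac{1}{194} - \frac{577}{560}}{4} = -1 + \frac{\left(-8 + 28 + 448\right) \frac{1}{194} - \frac{577}{560}}{4} = -1 + \frac{468 \cdot \frac{1}{194} - \frac{577}{560}}{4} = -1 + \frac{\frac{234}{97} - \frac{577}{560}}{4} = -1 + \frac{1}{4} \cdot \frac{75071}{54320} = -1 + \frac{75071}{217280} = - \frac{142209}{217280} \approx -0.6545$)
$j{\left(53 \right)} X = \left(31 + 53\right) \left(- \frac{142209}{217280}\right) = 84 \left(- \frac{142209}{217280}\right) = - \frac{426627}{7760}$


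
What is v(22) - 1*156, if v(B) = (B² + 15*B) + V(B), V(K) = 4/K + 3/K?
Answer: 14483/22 ≈ 658.32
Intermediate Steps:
V(K) = 7/K
v(B) = B² + 7/B + 15*B (v(B) = (B² + 15*B) + 7/B = B² + 7/B + 15*B)
v(22) - 1*156 = (7 + 22²*(15 + 22))/22 - 1*156 = (7 + 484*37)/22 - 156 = (7 + 17908)/22 - 156 = (1/22)*17915 - 156 = 17915/22 - 156 = 14483/22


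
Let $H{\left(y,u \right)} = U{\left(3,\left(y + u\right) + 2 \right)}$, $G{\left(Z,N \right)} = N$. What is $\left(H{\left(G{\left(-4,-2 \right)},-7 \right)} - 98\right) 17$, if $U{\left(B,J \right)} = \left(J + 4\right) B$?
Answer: $-1819$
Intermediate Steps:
$U{\left(B,J \right)} = B \left(4 + J\right)$ ($U{\left(B,J \right)} = \left(4 + J\right) B = B \left(4 + J\right)$)
$H{\left(y,u \right)} = 18 + 3 u + 3 y$ ($H{\left(y,u \right)} = 3 \left(4 + \left(\left(y + u\right) + 2\right)\right) = 3 \left(4 + \left(\left(u + y\right) + 2\right)\right) = 3 \left(4 + \left(2 + u + y\right)\right) = 3 \left(6 + u + y\right) = 18 + 3 u + 3 y$)
$\left(H{\left(G{\left(-4,-2 \right)},-7 \right)} - 98\right) 17 = \left(\left(18 + 3 \left(-7\right) + 3 \left(-2\right)\right) - 98\right) 17 = \left(\left(18 - 21 - 6\right) - 98\right) 17 = \left(-9 - 98\right) 17 = \left(-107\right) 17 = -1819$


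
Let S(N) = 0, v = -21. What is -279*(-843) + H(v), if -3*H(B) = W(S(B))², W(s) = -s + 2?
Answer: 705587/3 ≈ 2.3520e+5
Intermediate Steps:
W(s) = 2 - s
H(B) = -4/3 (H(B) = -(2 - 1*0)²/3 = -(2 + 0)²/3 = -⅓*2² = -⅓*4 = -4/3)
-279*(-843) + H(v) = -279*(-843) - 4/3 = 235197 - 4/3 = 705587/3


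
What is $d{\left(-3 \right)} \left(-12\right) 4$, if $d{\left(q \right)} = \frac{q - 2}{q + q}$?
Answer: $-40$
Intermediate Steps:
$d{\left(q \right)} = \frac{-2 + q}{2 q}$
$d{\left(-3 \right)} \left(-12\right) 4 = \frac{-2 - 3}{2 \left(-3\right)} \left(-12\right) 4 = \frac{1}{2} \left(- \frac{1}{3}\right) \left(-5\right) \left(-12\right) 4 = \frac{5}{6} \left(-12\right) 4 = \left(-10\right) 4 = -40$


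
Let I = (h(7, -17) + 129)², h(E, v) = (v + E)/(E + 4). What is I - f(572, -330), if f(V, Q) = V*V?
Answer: -37603983/121 ≈ -3.1078e+5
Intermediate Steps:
h(E, v) = (E + v)/(4 + E)
f(V, Q) = V²
I = 1985281/121 (I = ((7 - 17)/(4 + 7) + 129)² = (-10/11 + 129)² = (1409/11)² = 1985281/121 ≈ 16407.)
I - f(572, -330) = 1985281/121 - 1*572² = 1985281/121 - 1*327184 = 1985281/121 - 327184 = -37603983/121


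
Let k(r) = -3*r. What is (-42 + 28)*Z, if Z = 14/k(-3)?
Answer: -196/9 ≈ -21.778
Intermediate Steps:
Z = 14/9 (Z = 14/((-3*(-3))) = 14/9 ≈ 1.5556)
(-42 + 28)*Z = (-42 + 28)*(14/9) = -14*14/9 = -196/9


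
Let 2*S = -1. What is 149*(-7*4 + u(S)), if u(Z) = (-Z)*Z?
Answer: -16837/4 ≈ -4209.3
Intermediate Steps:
S = -½ (S = (½)*(-1) = -½ ≈ -0.50000)
u(Z) = -Z²
149*(-7*4 + u(S)) = 149*(-7*4 - (-½)²) = 149*(-28 - 1*¼) = 149*(-28 - ¼) = 149*(-113/4) = -16837/4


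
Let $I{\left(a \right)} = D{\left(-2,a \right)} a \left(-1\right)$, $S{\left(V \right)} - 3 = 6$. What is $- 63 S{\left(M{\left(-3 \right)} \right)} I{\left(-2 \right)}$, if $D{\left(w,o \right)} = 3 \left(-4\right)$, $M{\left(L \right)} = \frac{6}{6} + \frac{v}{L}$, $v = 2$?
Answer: $13608$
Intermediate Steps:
$M{\left(L \right)} = 1 + \frac{2}{L}$ ($M{\left(L \right)} = \frac{6}{6} + \frac{2}{L} = 6 \cdot \frac{1}{6} + \frac{2}{L} = 1 + \frac{2}{L}$)
$S{\left(V \right)} = 9$ ($S{\left(V \right)} = 3 + 6 = 9$)
$D{\left(w,o \right)} = -12$
$I{\left(a \right)} = 12 a$ ($I{\left(a \right)} = - 12 a \left(-1\right) = 12 a$)
$- 63 S{\left(M{\left(-3 \right)} \right)} I{\left(-2 \right)} = - 63 \cdot 9 \cdot 12 \left(-2\right) = - 63 \cdot 9 \left(-24\right) = \left(-63\right) \left(-216\right) = 13608$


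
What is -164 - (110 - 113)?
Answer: -161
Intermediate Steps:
-164 - (110 - 113) = -164 - 1*(-3) = -164 + 3 = -161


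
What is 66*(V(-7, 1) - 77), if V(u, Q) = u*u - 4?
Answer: -2112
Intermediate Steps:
V(u, Q) = -4 + u² (V(u, Q) = u² - 4 = -4 + u²)
66*(V(-7, 1) - 77) = 66*((-4 + (-7)²) - 77) = 66*((-4 + 49) - 77) = 66*(45 - 77) = 66*(-32) = -2112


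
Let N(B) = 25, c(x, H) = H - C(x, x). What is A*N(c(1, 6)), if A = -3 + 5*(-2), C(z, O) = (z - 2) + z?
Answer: -325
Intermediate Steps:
C(z, O) = -2 + 2*z (C(z, O) = (-2 + z) + z = -2 + 2*z)
A = -13 (A = -3 - 10 = -13)
c(x, H) = 2 + H - 2*x (c(x, H) = H - (-2 + 2*x) = H + (2 - 2*x) = 2 + H - 2*x)
A*N(c(1, 6)) = -13*25 = -325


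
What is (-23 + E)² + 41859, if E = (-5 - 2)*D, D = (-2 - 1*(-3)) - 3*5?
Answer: 47484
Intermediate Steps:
D = -14 (D = (-2 + 3) - 15 = 1 - 15 = -14)
E = 98 (E = (-5 - 2)*(-14) = -7*(-14) = 98)
(-23 + E)² + 41859 = (-23 + 98)² + 41859 = 75² + 41859 = 5625 + 41859 = 47484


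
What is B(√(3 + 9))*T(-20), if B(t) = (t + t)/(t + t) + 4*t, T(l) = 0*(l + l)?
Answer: 0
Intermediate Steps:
T(l) = 0 (T(l) = 0*(2*l) = 0)
B(t) = 1 + 4*t (B(t) = (2*t)/((2*t)) + 4*t = (2*t)*(1/(2*t)) + 4*t = 1 + 4*t)
B(√(3 + 9))*T(-20) = (1 + 4*√(3 + 9))*0 = (1 + 4*√12)*0 = (1 + 4*(2*√3))*0 = (1 + 8*√3)*0 = 0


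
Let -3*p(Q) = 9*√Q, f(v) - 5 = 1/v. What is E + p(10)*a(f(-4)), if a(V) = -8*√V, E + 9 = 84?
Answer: 75 + 12*√190 ≈ 240.41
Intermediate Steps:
f(v) = 5 + 1/v
E = 75 (E = -9 + 84 = 75)
p(Q) = -3*√Q
E + p(10)*a(f(-4)) = 75 + (-3*√10)*(-8*√(5 + 1/(-4))) = 75 + (-3*√10)*(-8*√(5 - ¼)) = 75 + (-3*√10)*(-4*√19) = 75 + 12*√190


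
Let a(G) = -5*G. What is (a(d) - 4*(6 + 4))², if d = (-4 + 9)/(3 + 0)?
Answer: 21025/9 ≈ 2336.1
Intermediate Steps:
d = 5/3 ≈ 1.6667
(a(d) - 4*(6 + 4))² = (-5*5/3 - 4*(6 + 4))² = (-25/3 - 4*10)² = (-25/3 - 40)² = (-145/3)² = 21025/9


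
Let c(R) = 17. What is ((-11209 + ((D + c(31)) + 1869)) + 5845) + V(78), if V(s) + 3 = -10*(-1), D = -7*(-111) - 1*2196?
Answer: -4890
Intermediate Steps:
D = -1419 (D = 777 - 2196 = -1419)
V(s) = 7 (V(s) = -3 - 10*(-1) = -3 + 10 = 7)
((-11209 + ((D + c(31)) + 1869)) + 5845) + V(78) = ((-11209 + ((-1419 + 17) + 1869)) + 5845) + 7 = ((-11209 + (-1402 + 1869)) + 5845) + 7 = ((-11209 + 467) + 5845) + 7 = (-10742 + 5845) + 7 = -4897 + 7 = -4890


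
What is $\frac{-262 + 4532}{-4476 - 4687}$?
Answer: $- \frac{610}{1309} \approx -0.466$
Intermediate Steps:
$\frac{-262 + 4532}{-4476 - 4687} = \frac{4270}{-9163} = 4270 \left(- \frac{1}{9163}\right) = - \frac{610}{1309}$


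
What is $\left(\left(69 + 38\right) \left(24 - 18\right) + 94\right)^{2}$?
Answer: $541696$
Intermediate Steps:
$\left(\left(69 + 38\right) \left(24 - 18\right) + 94\right)^{2} = \left(107 \cdot 6 + 94\right)^{2} = \left(642 + 94\right)^{2} = 736^{2} = 541696$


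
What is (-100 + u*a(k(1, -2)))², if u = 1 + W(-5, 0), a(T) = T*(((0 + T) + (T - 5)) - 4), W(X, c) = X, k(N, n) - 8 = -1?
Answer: 57600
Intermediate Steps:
k(N, n) = 7 (k(N, n) = 8 - 1 = 7)
a(T) = T*(-9 + 2*T) (a(T) = T*((T + (-5 + T)) - 4) = T*((-5 + 2*T) - 4) = T*(-9 + 2*T))
u = -4 (u = 1 - 5 = -4)
(-100 + u*a(k(1, -2)))² = (-100 - 28*(-9 + 2*7))² = (-100 - 28*(-9 + 14))² = (-100 - 28*5)² = (-100 - 4*35)² = (-100 - 140)² = (-240)² = 57600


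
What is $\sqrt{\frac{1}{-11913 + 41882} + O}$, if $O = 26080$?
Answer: $\frac{\sqrt{23423516292849}}{29969} \approx 161.49$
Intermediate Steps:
$\sqrt{\frac{1}{-11913 + 41882} + O} = \sqrt{\frac{1}{-11913 + 41882} + 26080} = \sqrt{\frac{1}{29969} + 26080} = \sqrt{\frac{781591521}{29969}} = \frac{\sqrt{23423516292849}}{29969}$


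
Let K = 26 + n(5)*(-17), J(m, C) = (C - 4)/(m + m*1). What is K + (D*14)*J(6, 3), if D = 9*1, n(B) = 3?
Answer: -71/2 ≈ -35.500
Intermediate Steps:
D = 9
J(m, C) = (-4 + C)/(2*m) (J(m, C) = (-4 + C)/(m + m) = (-4 + C)/((2*m)) = (-4 + C)*(1/(2*m)) = (-4 + C)/(2*m))
K = -25 (K = 26 + 3*(-17) = 26 - 51 = -25)
K + (D*14)*J(6, 3) = -25 + (9*14)*((1/2)*(-4 + 3)/6) = -25 + 126*((1/2)*(1/6)*(-1)) = -25 + 126*(-1/12) = -25 - 21/2 = -71/2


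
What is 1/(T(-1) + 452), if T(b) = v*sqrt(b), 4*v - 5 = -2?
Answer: 7232/3268873 - 12*I/3268873 ≈ 0.0022124 - 3.671e-6*I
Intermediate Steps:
v = 3/4 (v = 5/4 + (1/4)*(-2) = 5/4 - 1/2 = 3/4 ≈ 0.75000)
T(b) = 3*sqrt(b)/4
1/(T(-1) + 452) = 1/(3*sqrt(-1)/4 + 452) = 1/(3*I/4 + 452) = 1/(452 + 3*I/4) = 16*(452 - 3*I/4)/3268873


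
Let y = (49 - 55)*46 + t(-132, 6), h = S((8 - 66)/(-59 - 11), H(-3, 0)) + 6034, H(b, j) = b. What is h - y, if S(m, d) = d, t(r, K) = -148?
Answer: 6455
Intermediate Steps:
h = 6031 (h = -3 + 6034 = 6031)
y = -424 (y = (49 - 55)*46 - 148 = -6*46 - 148 = -276 - 148 = -424)
h - y = 6031 - 1*(-424) = 6031 + 424 = 6455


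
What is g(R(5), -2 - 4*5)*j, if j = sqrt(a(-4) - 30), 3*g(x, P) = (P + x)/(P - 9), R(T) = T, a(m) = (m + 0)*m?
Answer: 17*I*sqrt(14)/93 ≈ 0.68396*I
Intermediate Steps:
a(m) = m**2 (a(m) = m*m = m**2)
g(x, P) = (P + x)/(3*(-9 + P)) (g(x, P) = ((P + x)/(P - 9))/3 = ((P + x)/(-9 + P))/3 = (P + x)/(3*(-9 + P)))
j = I*sqrt(14) (j = sqrt((-4)**2 - 30) = sqrt(16 - 30) = sqrt(-14) = I*sqrt(14) ≈ 3.7417*I)
g(R(5), -2 - 4*5)*j = (((-2 - 4*5) + 5)/(3*(-9 + (-2 - 4*5))))*(I*sqrt(14)) = (((-2 - 20) + 5)/(3*(-9 + (-2 - 20))))*(I*sqrt(14)) = ((-22 + 5)/(3*(-9 - 22)))*(I*sqrt(14)) = ((1/3)*(-17)/(-31))*(I*sqrt(14)) = ((1/3)*(-1/31)*(-17))*(I*sqrt(14)) = 17*(I*sqrt(14))/93 = 17*I*sqrt(14)/93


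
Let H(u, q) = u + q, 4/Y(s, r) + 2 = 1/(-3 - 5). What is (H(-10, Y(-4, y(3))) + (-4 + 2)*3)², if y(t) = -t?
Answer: 92416/289 ≈ 319.78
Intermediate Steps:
Y(s, r) = -32/17 (Y(s, r) = 4/(-2 + 1/(-3 - 5)) = 4/(-2 + 1/(-8)) = 4/(-2 - ⅛) = 4/(-17/8) = 4*(-8/17) = -32/17)
H(u, q) = q + u
(H(-10, Y(-4, y(3))) + (-4 + 2)*3)² = ((-32/17 - 10) + (-4 + 2)*3)² = (-202/17 - 2*3)² = (-202/17 - 6)² = (-304/17)² = 92416/289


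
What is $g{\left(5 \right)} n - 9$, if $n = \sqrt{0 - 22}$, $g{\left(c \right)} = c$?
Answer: $-9 + 5 i \sqrt{22} \approx -9.0 + 23.452 i$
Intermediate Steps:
$n = i \sqrt{22}$ ($n = \sqrt{-22} = i \sqrt{22} \approx 4.6904 i$)
$g{\left(5 \right)} n - 9 = 5 i \sqrt{22} - 9 = -9 + 5 i \sqrt{22}$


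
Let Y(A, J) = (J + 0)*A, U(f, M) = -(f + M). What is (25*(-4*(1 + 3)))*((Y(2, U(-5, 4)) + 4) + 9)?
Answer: -6000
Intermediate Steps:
U(f, M) = -M - f (U(f, M) = -(M + f) = -M - f)
Y(A, J) = A*J (Y(A, J) = J*A = A*J)
(25*(-4*(1 + 3)))*((Y(2, U(-5, 4)) + 4) + 9) = (25*(-4*(1 + 3)))*((2*(-1*4 - 1*(-5)) + 4) + 9) = (25*(-4*4))*((2*(-4 + 5) + 4) + 9) = (25*(-16))*((2*1 + 4) + 9) = -400*((2 + 4) + 9) = -400*(6 + 9) = -400*15 = -6000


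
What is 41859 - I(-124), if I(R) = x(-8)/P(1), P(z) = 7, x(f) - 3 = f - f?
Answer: 293010/7 ≈ 41859.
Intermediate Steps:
x(f) = 3 (x(f) = 3 + (f - f) = 3 + 0 = 3)
I(R) = 3/7
41859 - I(-124) = 41859 - 1*3/7 = 41859 - 3/7 = 293010/7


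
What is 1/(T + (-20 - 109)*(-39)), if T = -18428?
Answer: -1/13397 ≈ -7.4644e-5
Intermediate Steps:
1/(T + (-20 - 109)*(-39)) = 1/(-18428 + (-20 - 109)*(-39)) = 1/(-18428 - 129*(-39)) = 1/(-18428 + 5031) = 1/(-13397) = -1/13397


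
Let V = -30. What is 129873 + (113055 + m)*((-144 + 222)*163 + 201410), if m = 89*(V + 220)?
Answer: 27828755533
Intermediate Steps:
m = 16910 (m = 89*(-30 + 220) = 89*190 = 16910)
129873 + (113055 + m)*((-144 + 222)*163 + 201410) = 129873 + (113055 + 16910)*((-144 + 222)*163 + 201410) = 129873 + 129965*(78*163 + 201410) = 129873 + 129965*(12714 + 201410) = 129873 + 129965*214124 = 129873 + 27828625660 = 27828755533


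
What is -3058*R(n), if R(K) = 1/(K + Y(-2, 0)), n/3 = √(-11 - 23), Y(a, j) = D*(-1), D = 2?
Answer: 3058/155 + 4587*I*√34/155 ≈ 19.729 + 172.56*I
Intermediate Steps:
Y(a, j) = -2 (Y(a, j) = 2*(-1) = -2)
n = 3*I*√34 (n = 3*√(-11 - 23) = 3*√(-34) = 3*(I*√34) = 3*I*√34 ≈ 17.493*I)
R(K) = 1/(-2 + K) (R(K) = 1/(K - 2) = 1/(-2 + K))
-3058*R(n) = -3058/(-2 + 3*I*√34)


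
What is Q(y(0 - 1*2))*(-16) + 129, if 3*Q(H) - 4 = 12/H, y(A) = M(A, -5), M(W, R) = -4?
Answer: 371/3 ≈ 123.67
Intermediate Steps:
y(A) = -4
Q(H) = 4/3 + 4/H (Q(H) = 4/3 + (12/H)/3 = 4/3 + 4/H)
Q(y(0 - 1*2))*(-16) + 129 = (4/3 + 4/(-4))*(-16) + 129 = (4/3 + 4*(-¼))*(-16) + 129 = (4/3 - 1)*(-16) + 129 = (⅓)*(-16) + 129 = -16/3 + 129 = 371/3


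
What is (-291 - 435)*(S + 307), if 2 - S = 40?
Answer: -195294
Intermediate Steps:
S = -38 (S = 2 - 1*40 = 2 - 40 = -38)
(-291 - 435)*(S + 307) = (-291 - 435)*(-38 + 307) = -726*269 = -195294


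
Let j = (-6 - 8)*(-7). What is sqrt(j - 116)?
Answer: 3*I*sqrt(2) ≈ 4.2426*I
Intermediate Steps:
j = 98 (j = -14*(-7) = 98)
sqrt(j - 116) = sqrt(98 - 116) = sqrt(-18) = 3*I*sqrt(2)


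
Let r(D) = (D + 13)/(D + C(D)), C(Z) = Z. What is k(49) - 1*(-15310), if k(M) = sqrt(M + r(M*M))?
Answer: 15310 + 2*sqrt(29714)/49 ≈ 15317.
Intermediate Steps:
r(D) = (13 + D)/(2*D) (r(D) = (D + 13)/(D + D) = (13 + D)/((2*D)) = (13 + D)*(1/(2*D)) = (13 + D)/(2*D))
k(M) = sqrt(M + (13 + M**2)/(2*M**2)) (k(M) = sqrt(M + (13 + M*M)/(2*((M*M)))) = sqrt(M + (13 + M**2)/(2*(M**2))) = sqrt(M + (13 + M**2)/(2*M**2)))
k(49) - 1*(-15310) = sqrt(2 + 4*49 + 26/49**2)/2 - 1*(-15310) = sqrt(2 + 196 + 26*(1/2401))/2 + 15310 = sqrt(2 + 196 + 26/2401)/2 + 15310 = sqrt(475424/2401)/2 + 15310 = (4*sqrt(29714)/49)/2 + 15310 = 2*sqrt(29714)/49 + 15310 = 15310 + 2*sqrt(29714)/49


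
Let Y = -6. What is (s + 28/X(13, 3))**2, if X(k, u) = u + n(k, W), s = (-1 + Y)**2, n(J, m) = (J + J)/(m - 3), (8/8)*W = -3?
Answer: 784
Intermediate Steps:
W = -3
n(J, m) = 2*J/(-3 + m) (n(J, m) = (2*J)/(-3 + m) = 2*J/(-3 + m))
s = 49 (s = (-1 - 6)**2 = (-7)**2 = 49)
X(k, u) = u - k/3 (X(k, u) = u + 2*k/(-3 - 3) = u + 2*k/(-6) = u + 2*k*(-1/6) = u - k/3)
(s + 28/X(13, 3))**2 = (49 + 28/(3 - 1/3*13))**2 = (49 + 28/(3 - 13/3))**2 = (49 + 28/(-4/3))**2 = (49 + 28*(-3/4))**2 = (49 - 21)**2 = 28**2 = 784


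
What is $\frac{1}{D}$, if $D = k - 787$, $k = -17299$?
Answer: $- \frac{1}{18086} \approx -5.5291 \cdot 10^{-5}$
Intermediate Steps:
$D = -18086$ ($D = -17299 - 787 = -18086$)
$\frac{1}{D} = \frac{1}{-18086} = - \frac{1}{18086}$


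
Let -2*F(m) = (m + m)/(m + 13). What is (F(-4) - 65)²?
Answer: 337561/81 ≈ 4167.4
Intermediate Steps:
F(m) = -m/(13 + m) (F(m) = -(m + m)/(2*(m + 13)) = -2*m/(2*(13 + m)) = -m/(13 + m))
(F(-4) - 65)² = (-1*(-4)/(13 - 4) - 65)² = (-1*(-4)/9 - 65)² = (-1*(-4)*⅑ - 65)² = (4/9 - 65)² = (-581/9)² = 337561/81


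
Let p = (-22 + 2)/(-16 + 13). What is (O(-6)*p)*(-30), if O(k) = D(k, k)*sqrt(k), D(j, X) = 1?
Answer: -200*I*sqrt(6) ≈ -489.9*I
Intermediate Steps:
p = 20/3 (p = -20/(-3) = -20*(-1/3) = 20/3 ≈ 6.6667)
O(k) = sqrt(k) (O(k) = 1*sqrt(k) = sqrt(k))
(O(-6)*p)*(-30) = (sqrt(-6)*(20/3))*(-30) = ((I*sqrt(6))*(20/3))*(-30) = (20*I*sqrt(6)/3)*(-30) = -200*I*sqrt(6)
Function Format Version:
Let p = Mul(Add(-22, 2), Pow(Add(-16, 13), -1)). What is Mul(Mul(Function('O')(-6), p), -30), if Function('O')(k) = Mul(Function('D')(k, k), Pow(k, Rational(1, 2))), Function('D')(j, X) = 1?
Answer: Mul(-200, I, Pow(6, Rational(1, 2))) ≈ Mul(-489.90, I)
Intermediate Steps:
p = Rational(20, 3) (p = Mul(-20, Pow(-3, -1)) = Mul(-20, Rational(-1, 3)) = Rational(20, 3) ≈ 6.6667)
Function('O')(k) = Pow(k, Rational(1, 2)) (Function('O')(k) = Mul(1, Pow(k, Rational(1, 2))) = Pow(k, Rational(1, 2)))
Mul(Mul(Function('O')(-6), p), -30) = Mul(Mul(Pow(-6, Rational(1, 2)), Rational(20, 3)), -30) = Mul(Mul(Mul(I, Pow(6, Rational(1, 2))), Rational(20, 3)), -30) = Mul(Mul(Rational(20, 3), I, Pow(6, Rational(1, 2))), -30) = Mul(-200, I, Pow(6, Rational(1, 2)))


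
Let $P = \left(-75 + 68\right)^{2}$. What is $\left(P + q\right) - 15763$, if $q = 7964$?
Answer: $-7750$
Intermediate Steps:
$P = 49$ ($P = \left(-7\right)^{2} = 49$)
$\left(P + q\right) - 15763 = \left(49 + 7964\right) - 15763 = 8013 - 15763 = -7750$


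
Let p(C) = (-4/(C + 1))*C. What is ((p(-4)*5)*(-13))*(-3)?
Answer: -1040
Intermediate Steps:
p(C) = -4*C/(1 + C) (p(C) = (-4/(1 + C))*C = -4*C/(1 + C))
((p(-4)*5)*(-13))*(-3) = ((-4*(-4)/(1 - 4)*5)*(-13))*(-3) = ((-4*(-4)/(-3)*5)*(-13))*(-3) = ((-4*(-4)*(-⅓)*5)*(-13))*(-3) = (-16/3*5*(-13))*(-3) = -80/3*(-13)*(-3) = (1040/3)*(-3) = -1040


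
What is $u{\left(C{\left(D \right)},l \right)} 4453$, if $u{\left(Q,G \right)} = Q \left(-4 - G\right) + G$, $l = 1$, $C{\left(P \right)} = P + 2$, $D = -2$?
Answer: $4453$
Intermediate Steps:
$C{\left(P \right)} = 2 + P$
$u{\left(Q,G \right)} = G + Q \left(-4 - G\right)$
$u{\left(C{\left(D \right)},l \right)} 4453 = \left(1 - 4 \left(2 - 2\right) - 1 \left(2 - 2\right)\right) 4453 = \left(1 - 0 - 1 \cdot 0\right) 4453 = \left(1 + 0 + 0\right) 4453 = 1 \cdot 4453 = 4453$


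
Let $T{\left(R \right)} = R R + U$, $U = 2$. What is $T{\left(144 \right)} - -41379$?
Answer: $62117$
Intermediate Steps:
$T{\left(R \right)} = 2 + R^{2}$ ($T{\left(R \right)} = R R + 2 = R^{2} + 2 = 2 + R^{2}$)
$T{\left(144 \right)} - -41379 = \left(2 + 144^{2}\right) - -41379 = \left(2 + 20736\right) + 41379 = 20738 + 41379 = 62117$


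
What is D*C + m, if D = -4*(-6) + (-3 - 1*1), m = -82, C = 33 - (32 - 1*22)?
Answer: 378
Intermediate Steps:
C = 23 (C = 33 - (32 - 22) = 33 - 1*10 = 33 - 10 = 23)
D = 20 (D = 24 + (-3 - 1) = 24 - 4 = 20)
D*C + m = 20*23 - 82 = 460 - 82 = 378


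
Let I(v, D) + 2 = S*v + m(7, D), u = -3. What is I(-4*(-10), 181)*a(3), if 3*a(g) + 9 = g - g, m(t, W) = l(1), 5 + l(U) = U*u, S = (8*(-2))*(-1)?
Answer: -1890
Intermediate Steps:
S = 16 (S = -16*(-1) = 16)
l(U) = -5 - 3*U (l(U) = -5 + U*(-3) = -5 - 3*U)
m(t, W) = -8 (m(t, W) = -5 - 3*1 = -5 - 3 = -8)
a(g) = -3 (a(g) = -3 + (g - g)/3 = -3 + (⅓)*0 = -3 + 0 = -3)
I(v, D) = -10 + 16*v (I(v, D) = -2 + (16*v - 8) = -2 + (-8 + 16*v) = -10 + 16*v)
I(-4*(-10), 181)*a(3) = (-10 + 16*(-4*(-10)))*(-3) = (-10 + 16*40)*(-3) = (-10 + 640)*(-3) = 630*(-3) = -1890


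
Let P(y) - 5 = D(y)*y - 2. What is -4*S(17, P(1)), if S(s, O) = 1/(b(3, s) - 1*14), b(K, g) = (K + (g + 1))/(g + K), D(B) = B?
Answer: 80/259 ≈ 0.30888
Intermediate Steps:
b(K, g) = (1 + K + g)/(K + g) (b(K, g) = (K + (1 + g))/(K + g) = (1 + K + g)/(K + g))
P(y) = 3 + y² (P(y) = 5 + (y*y - 2) = 5 + (y² - 2) = 5 + (-2 + y²) = 3 + y²)
S(s, O) = 1/(-14 + (4 + s)/(3 + s)) (S(s, O) = 1/((1 + 3 + s)/(3 + s) - 1*14) = 1/((4 + s)/(3 + s) - 14) = 1/(-14 + (4 + s)/(3 + s)))
-4*S(17, P(1)) = -4*(-3 - 1*17)/(38 + 13*17) = -4*(-3 - 17)/(38 + 221) = -4*(-20)/259 = -4*(-20/259) = 80/259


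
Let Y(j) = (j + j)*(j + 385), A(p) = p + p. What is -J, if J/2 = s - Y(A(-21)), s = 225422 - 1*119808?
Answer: -268852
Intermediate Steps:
A(p) = 2*p
s = 105614 (s = 225422 - 119808 = 105614)
Y(j) = 2*j*(385 + j) (Y(j) = (2*j)*(385 + j) = 2*j*(385 + j))
J = 268852 (J = 2*(105614 - 2*2*(-21)*(385 + 2*(-21))) = 2*(105614 - 2*(-42)*(385 - 42)) = 2*(105614 - 2*(-42)*343) = 2*(105614 - 1*(-28812)) = 2*(105614 + 28812) = 2*134426 = 268852)
-J = -1*268852 = -268852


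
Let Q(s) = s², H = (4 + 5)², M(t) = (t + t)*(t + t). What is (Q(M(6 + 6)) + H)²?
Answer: 110129068449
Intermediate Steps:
M(t) = 4*t² (M(t) = (2*t)*(2*t) = 4*t²)
H = 81 (H = 9² = 81)
(Q(M(6 + 6)) + H)² = ((4*(6 + 6)²)² + 81)² = ((4*12²)² + 81)² = ((4*144)² + 81)² = (576² + 81)² = (331776 + 81)² = 331857² = 110129068449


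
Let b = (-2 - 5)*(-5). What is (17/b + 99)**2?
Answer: 12124324/1225 ≈ 9897.4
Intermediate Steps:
b = 35 (b = -7*(-5) = 35)
(17/b + 99)**2 = (17/35 + 99)**2 = (3482/35)**2 = 12124324/1225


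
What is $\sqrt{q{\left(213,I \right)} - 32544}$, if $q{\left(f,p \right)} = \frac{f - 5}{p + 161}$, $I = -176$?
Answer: $\frac{4 i \sqrt{457845}}{15} \approx 180.44 i$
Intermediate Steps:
$q{\left(f,p \right)} = \frac{-5 + f}{161 + p}$
$\sqrt{q{\left(213,I \right)} - 32544} = \sqrt{\frac{-5 + 213}{161 - 176} - 32544} = \sqrt{\frac{1}{-15} \cdot 208 - 32544} = \sqrt{\left(- \frac{1}{15}\right) 208 - 32544} = \sqrt{- \frac{208}{15} - 32544} = \sqrt{- \frac{488368}{15}} = \frac{4 i \sqrt{457845}}{15}$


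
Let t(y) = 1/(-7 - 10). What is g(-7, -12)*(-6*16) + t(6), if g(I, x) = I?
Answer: 11423/17 ≈ 671.94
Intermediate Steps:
t(y) = -1/17 (t(y) = 1/(-17) = -1/17)
g(-7, -12)*(-6*16) + t(6) = -(-42)*16 - 1/17 = -7*(-96) - 1/17 = 672 - 1/17 = 11423/17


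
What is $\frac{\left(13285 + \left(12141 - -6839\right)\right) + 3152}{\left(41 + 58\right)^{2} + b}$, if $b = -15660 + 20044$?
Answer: $\frac{35417}{14185} \approx 2.4968$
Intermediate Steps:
$b = 4384$
$\frac{\left(13285 + \left(12141 - -6839\right)\right) + 3152}{\left(41 + 58\right)^{2} + b} = \frac{\left(13285 + \left(12141 - -6839\right)\right) + 3152}{\left(41 + 58\right)^{2} + 4384} = \frac{\left(13285 + \left(12141 + 6839\right)\right) + 3152}{99^{2} + 4384} = \frac{\left(13285 + 18980\right) + 3152}{9801 + 4384} = \frac{32265 + 3152}{14185} = 35417 \cdot \frac{1}{14185} = \frac{35417}{14185}$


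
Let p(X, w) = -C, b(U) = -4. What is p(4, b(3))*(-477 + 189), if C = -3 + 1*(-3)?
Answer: -1728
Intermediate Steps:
C = -6 (C = -3 - 3 = -6)
p(X, w) = 6 (p(X, w) = -1*(-6) = 6)
p(4, b(3))*(-477 + 189) = 6*(-477 + 189) = 6*(-288) = -1728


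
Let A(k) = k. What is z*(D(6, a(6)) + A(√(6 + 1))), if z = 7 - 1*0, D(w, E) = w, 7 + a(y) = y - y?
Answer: 42 + 7*√7 ≈ 60.520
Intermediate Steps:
a(y) = -7 (a(y) = -7 + (y - y) = -7 + 0 = -7)
z = 7 (z = 7 + 0 = 7)
z*(D(6, a(6)) + A(√(6 + 1))) = 7*(6 + √(6 + 1)) = 7*(6 + √7) = 42 + 7*√7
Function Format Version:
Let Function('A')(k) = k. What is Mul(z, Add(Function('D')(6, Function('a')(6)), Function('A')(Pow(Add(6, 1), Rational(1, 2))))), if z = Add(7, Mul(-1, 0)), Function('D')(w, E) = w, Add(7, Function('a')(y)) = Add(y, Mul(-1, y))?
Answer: Add(42, Mul(7, Pow(7, Rational(1, 2)))) ≈ 60.520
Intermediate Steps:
Function('a')(y) = -7 (Function('a')(y) = Add(-7, Add(y, Mul(-1, y))) = Add(-7, 0) = -7)
z = 7 (z = Add(7, 0) = 7)
Mul(z, Add(Function('D')(6, Function('a')(6)), Function('A')(Pow(Add(6, 1), Rational(1, 2))))) = Mul(7, Add(6, Pow(Add(6, 1), Rational(1, 2)))) = Mul(7, Add(6, Pow(7, Rational(1, 2)))) = Add(42, Mul(7, Pow(7, Rational(1, 2))))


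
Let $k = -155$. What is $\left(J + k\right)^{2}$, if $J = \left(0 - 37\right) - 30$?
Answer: $49284$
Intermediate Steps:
$J = -67$ ($J = -37 - 30 = -67$)
$\left(J + k\right)^{2} = \left(-67 - 155\right)^{2} = \left(-222\right)^{2} = 49284$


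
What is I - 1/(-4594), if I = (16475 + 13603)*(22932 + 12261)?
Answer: 4862910038077/4594 ≈ 1.0585e+9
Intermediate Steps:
I = 1058535054 (I = 30078*35193 = 1058535054)
I - 1/(-4594) = 1058535054 - 1/(-4594) = 1058535054 - 1*(-1/4594) = 1058535054 + 1/4594 = 4862910038077/4594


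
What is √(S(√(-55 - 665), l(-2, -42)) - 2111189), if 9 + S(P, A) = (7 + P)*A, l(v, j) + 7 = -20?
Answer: √(-2111387 - 324*I*√5) ≈ 0.25 - 1453.1*I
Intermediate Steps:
l(v, j) = -27 (l(v, j) = -7 - 20 = -27)
S(P, A) = -9 + A*(7 + P) (S(P, A) = -9 + (7 + P)*A = -9 + A*(7 + P))
√(S(√(-55 - 665), l(-2, -42)) - 2111189) = √((-9 + 7*(-27) - 27*√(-55 - 665)) - 2111189) = √((-9 - 189 - 324*I*√5) - 2111189) = √((-198 - 324*I*√5) - 2111189) = √(-2111387 - 324*I*√5)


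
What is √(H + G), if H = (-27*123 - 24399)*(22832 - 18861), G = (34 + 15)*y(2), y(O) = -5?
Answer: I*√110076365 ≈ 10492.0*I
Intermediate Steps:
G = -245 (G = (34 + 15)*(-5) = 49*(-5) = -245)
H = -110076120 (H = (-3321 - 24399)*3971 = -27720*3971 = -110076120)
√(H + G) = √(-110076120 - 245) = √(-110076365) = I*√110076365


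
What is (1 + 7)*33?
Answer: 264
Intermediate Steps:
(1 + 7)*33 = 8*33 = 264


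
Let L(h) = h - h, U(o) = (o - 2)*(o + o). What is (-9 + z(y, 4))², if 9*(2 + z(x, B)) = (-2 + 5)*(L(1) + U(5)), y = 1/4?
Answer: 1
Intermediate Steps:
U(o) = 2*o*(-2 + o) (U(o) = (-2 + o)*(2*o) = 2*o*(-2 + o))
y = ¼ ≈ 0.25000
L(h) = 0
z(x, B) = 8 (z(x, B) = -2 + ((-2 + 5)*(0 + 2*5*(-2 + 5)))/9 = -2 + (3*(0 + 2*5*3))/9 = -2 + (3*(0 + 30))/9 = -2 + (3*30)/9 = -2 + (⅑)*90 = -2 + 10 = 8)
(-9 + z(y, 4))² = (-9 + 8)² = (-1)² = 1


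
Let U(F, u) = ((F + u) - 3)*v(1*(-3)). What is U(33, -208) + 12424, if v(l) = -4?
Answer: 13136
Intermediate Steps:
U(F, u) = 12 - 4*F - 4*u (U(F, u) = ((F + u) - 3)*(-4) = (-3 + F + u)*(-4) = 12 - 4*F - 4*u)
U(33, -208) + 12424 = (12 - 4*33 - 4*(-208)) + 12424 = (12 - 132 + 832) + 12424 = 712 + 12424 = 13136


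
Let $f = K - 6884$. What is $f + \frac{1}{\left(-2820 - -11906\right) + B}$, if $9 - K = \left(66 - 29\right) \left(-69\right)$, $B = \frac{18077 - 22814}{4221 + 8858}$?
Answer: $- \frac{513587815275}{118831057} \approx -4322.0$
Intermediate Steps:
$B = - \frac{4737}{13079} \approx -0.36218$
$K = 2562$ ($K = 9 - \left(66 - 29\right) \left(-69\right) = 9 - 37 \left(-69\right) = 9 - -2553 = 9 + 2553 = 2562$)
$f = -4322$ ($f = 2562 - 6884 = -4322$)
$f + \frac{1}{\left(-2820 - -11906\right) + B} = -4322 + \frac{1}{\left(-2820 - -11906\right) - \frac{4737}{13079}} = -4322 + \frac{1}{\left(-2820 + 11906\right) - \frac{4737}{13079}} = -4322 + \frac{1}{9086 - \frac{4737}{13079}} = -4322 + \frac{1}{\frac{118831057}{13079}} = -4322 + \frac{13079}{118831057} = - \frac{513587815275}{118831057}$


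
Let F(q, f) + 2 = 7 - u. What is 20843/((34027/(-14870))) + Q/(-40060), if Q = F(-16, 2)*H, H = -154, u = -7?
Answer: -3103987410676/340780405 ≈ -9108.5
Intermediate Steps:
F(q, f) = 12 (F(q, f) = -2 + (7 - 1*(-7)) = -2 + (7 + 7) = -2 + 14 = 12)
Q = -1848 (Q = 12*(-154) = -1848)
20843/((34027/(-14870))) + Q/(-40060) = 20843/((34027/(-14870))) - 1848/(-40060) = 20843/((34027*(-1/14870))) - 1848*(-1/40060) = 20843/(-34027/14870) + 462/10015 = 20843*(-14870/34027) + 462/10015 = -309935410/34027 + 462/10015 = -3103987410676/340780405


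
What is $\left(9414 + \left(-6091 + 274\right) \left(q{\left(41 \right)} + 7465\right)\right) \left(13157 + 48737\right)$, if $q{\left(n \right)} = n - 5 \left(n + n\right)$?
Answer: $-2554242706092$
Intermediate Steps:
$q{\left(n \right)} = - 9 n$ ($q{\left(n \right)} = n - 5 \cdot 2 n = n - 10 n = - 9 n$)
$\left(9414 + \left(-6091 + 274\right) \left(q{\left(41 \right)} + 7465\right)\right) \left(13157 + 48737\right) = \left(9414 + \left(-6091 + 274\right) \left(\left(-9\right) 41 + 7465\right)\right) \left(13157 + 48737\right) = \left(9414 - 5817 \left(-369 + 7465\right)\right) 61894 = \left(9414 - 41277432\right) 61894 = \left(-41268018\right) 61894 = -2554242706092$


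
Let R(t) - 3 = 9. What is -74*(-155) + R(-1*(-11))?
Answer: 11482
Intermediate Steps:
R(t) = 12 (R(t) = 3 + 9 = 12)
-74*(-155) + R(-1*(-11)) = -74*(-155) + 12 = 11470 + 12 = 11482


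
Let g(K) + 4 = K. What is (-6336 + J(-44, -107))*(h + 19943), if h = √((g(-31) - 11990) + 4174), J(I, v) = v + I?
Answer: -129370241 - 6487*I*√7851 ≈ -1.2937e+8 - 5.7479e+5*I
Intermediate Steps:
J(I, v) = I + v
g(K) = -4 + K
h = I*√7851 (h = √(((-4 - 31) - 11990) + 4174) = √((-35 - 11990) + 4174) = √(-12025 + 4174) = √(-7851) = I*√7851 ≈ 88.606*I)
(-6336 + J(-44, -107))*(h + 19943) = (-6336 + (-44 - 107))*(I*√7851 + 19943) = (-6336 - 151)*(19943 + I*√7851) = -6487*(19943 + I*√7851) = -129370241 - 6487*I*√7851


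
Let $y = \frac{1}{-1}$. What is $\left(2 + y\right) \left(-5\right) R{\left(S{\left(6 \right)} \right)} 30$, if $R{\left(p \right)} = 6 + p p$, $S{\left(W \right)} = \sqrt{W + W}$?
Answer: $-2700$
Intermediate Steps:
$S{\left(W \right)} = \sqrt{2} \sqrt{W}$ ($S{\left(W \right)} = \sqrt{2 W} = \sqrt{2} \sqrt{W}$)
$y = -1$
$R{\left(p \right)} = 6 + p^{2}$
$\left(2 + y\right) \left(-5\right) R{\left(S{\left(6 \right)} \right)} 30 = \left(2 - 1\right) \left(-5\right) \left(6 + \left(\sqrt{2} \sqrt{6}\right)^{2}\right) 30 = 1 \left(-5\right) \left(6 + \left(2 \sqrt{3}\right)^{2}\right) 30 = - 5 \left(6 + 12\right) 30 = \left(-5\right) 18 \cdot 30 = \left(-90\right) 30 = -2700$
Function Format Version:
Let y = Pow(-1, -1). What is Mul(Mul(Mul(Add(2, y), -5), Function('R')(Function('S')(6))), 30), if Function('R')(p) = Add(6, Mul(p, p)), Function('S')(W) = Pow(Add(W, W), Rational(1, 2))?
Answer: -2700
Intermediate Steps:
Function('S')(W) = Mul(Pow(2, Rational(1, 2)), Pow(W, Rational(1, 2))) (Function('S')(W) = Pow(Mul(2, W), Rational(1, 2)) = Mul(Pow(2, Rational(1, 2)), Pow(W, Rational(1, 2))))
y = -1
Function('R')(p) = Add(6, Pow(p, 2))
Mul(Mul(Mul(Add(2, y), -5), Function('R')(Function('S')(6))), 30) = Mul(Mul(Mul(Add(2, -1), -5), Add(6, Pow(Mul(Pow(2, Rational(1, 2)), Pow(6, Rational(1, 2))), 2))), 30) = Mul(Mul(Mul(1, -5), Add(6, Pow(Mul(2, Pow(3, Rational(1, 2))), 2))), 30) = Mul(Mul(-5, Add(6, 12)), 30) = Mul(Mul(-5, 18), 30) = Mul(-90, 30) = -2700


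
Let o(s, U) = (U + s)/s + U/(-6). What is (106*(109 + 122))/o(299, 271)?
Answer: -6275412/11087 ≈ -566.02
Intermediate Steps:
o(s, U) = -U/6 + (U + s)/s (o(s, U) = (U + s)/s + U*(-⅙) = (U + s)/s - U/6 = -U/6 + (U + s)/s)
(106*(109 + 122))/o(299, 271) = (106*(109 + 122))/(1 - ⅙*271 + 271/299) = (106*231)/(1 - 271/6 + 271*(1/299)) = 24486/(1 - 271/6 + 271/299) = 24486/(-77609/1794) = 24486*(-1794/77609) = -6275412/11087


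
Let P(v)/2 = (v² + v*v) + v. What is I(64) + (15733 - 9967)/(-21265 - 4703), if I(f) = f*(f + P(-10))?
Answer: 122983487/4328 ≈ 28416.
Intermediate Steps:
P(v) = 2*v + 4*v² (P(v) = 2*((v² + v*v) + v) = 2*((v² + v²) + v) = 2*(2*v² + v) = 2*(v + 2*v²) = 2*v + 4*v²)
I(f) = f*(380 + f) (I(f) = f*(f + 2*(-10)*(1 + 2*(-10))) = f*(f + 2*(-10)*(1 - 20)) = f*(f + 2*(-10)*(-19)) = f*(f + 380) = f*(380 + f))
I(64) + (15733 - 9967)/(-21265 - 4703) = 64*(380 + 64) + (15733 - 9967)/(-21265 - 4703) = 64*444 + 5766/(-25968) = 28416 + 5766*(-1/25968) = 28416 - 961/4328 = 122983487/4328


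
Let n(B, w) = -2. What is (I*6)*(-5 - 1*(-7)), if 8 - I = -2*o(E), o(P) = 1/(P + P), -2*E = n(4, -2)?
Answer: 108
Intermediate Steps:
E = 1 (E = -½*(-2) = 1)
o(P) = 1/(2*P)
I = 9 (I = 8 - (-2)*(½)/1 = 8 - (-2)*(½)*1 = 8 - (-2)/2 = 8 - 1*(-1) = 8 + 1 = 9)
(I*6)*(-5 - 1*(-7)) = (9*6)*(-5 - 1*(-7)) = 54*(-5 + 7) = 54*2 = 108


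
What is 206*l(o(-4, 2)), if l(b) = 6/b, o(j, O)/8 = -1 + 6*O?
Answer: 309/22 ≈ 14.045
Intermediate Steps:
o(j, O) = -8 + 48*O (o(j, O) = 8*(-1 + 6*O) = -8 + 48*O)
206*l(o(-4, 2)) = 206*(6/(-8 + 48*2)) = 206*(6/(-8 + 96)) = 206*(6/88) = 206*(6*(1/88)) = 206*(3/44) = 309/22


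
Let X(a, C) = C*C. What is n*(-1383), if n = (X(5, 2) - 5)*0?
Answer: 0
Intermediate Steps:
X(a, C) = C²
n = 0 (n = (2² - 5)*0 = (4 - 5)*0 = -1*0 = 0)
n*(-1383) = 0*(-1383) = 0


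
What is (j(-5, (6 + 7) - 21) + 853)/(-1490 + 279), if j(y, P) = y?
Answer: -848/1211 ≈ -0.70025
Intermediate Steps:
(j(-5, (6 + 7) - 21) + 853)/(-1490 + 279) = (-5 + 853)/(-1490 + 279) = 848/(-1211) = 848*(-1/1211) = -848/1211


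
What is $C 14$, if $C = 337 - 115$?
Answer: $3108$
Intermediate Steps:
$C = 222$ ($C = 337 - 115 = 222$)
$C 14 = 222 \cdot 14 = 3108$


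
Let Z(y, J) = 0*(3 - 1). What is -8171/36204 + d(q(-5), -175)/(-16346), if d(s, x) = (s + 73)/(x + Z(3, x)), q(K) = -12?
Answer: -1669381829/7397382300 ≈ -0.22567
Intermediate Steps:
Z(y, J) = 0 (Z(y, J) = 0*2 = 0)
d(s, x) = (73 + s)/x (d(s, x) = (s + 73)/(x + 0) = (73 + s)/x)
-8171/36204 + d(q(-5), -175)/(-16346) = -8171/36204 + ((73 - 12)/(-175))/(-16346) = -8171*1/36204 - 1/175*61*(-1/16346) = -8171/36204 - 61/175*(-1/16346) = -8171/36204 + 61/2860550 = -1669381829/7397382300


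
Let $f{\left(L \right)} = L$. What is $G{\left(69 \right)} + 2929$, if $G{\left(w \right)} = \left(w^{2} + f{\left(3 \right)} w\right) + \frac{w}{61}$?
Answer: $\frac{481786}{61} \approx 7898.1$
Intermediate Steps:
$G{\left(w \right)} = w^{2} + \frac{184 w}{61}$ ($G{\left(w \right)} = \left(w^{2} + 3 w\right) + \frac{w}{61} = w^{2} + \frac{184 w}{61}$)
$G{\left(69 \right)} + 2929 = \frac{1}{61} \cdot 69 \left(184 + 61 \cdot 69\right) + 2929 = \frac{1}{61} \cdot 69 \left(184 + 4209\right) + 2929 = \frac{1}{61} \cdot 69 \cdot 4393 + 2929 = \frac{303117}{61} + 2929 = \frac{481786}{61}$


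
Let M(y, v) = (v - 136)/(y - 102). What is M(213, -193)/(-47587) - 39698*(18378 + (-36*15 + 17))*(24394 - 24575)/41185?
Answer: 135534031874339659/43509127209 ≈ 3.1151e+6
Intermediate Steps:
M(y, v) = (-136 + v)/(-102 + y)
M(213, -193)/(-47587) - 39698*(18378 + (-36*15 + 17))*(24394 - 24575)/41185 = ((-136 - 193)/(-102 + 213))/(-47587) - 39698*(18378 + (-36*15 + 17))*(24394 - 24575)/41185 = (-329/111)*(-1/47587) - 39698/(41185/(((18378 + (-540 + 17))*(-181)))) = ((1/111)*(-329))*(-1/47587) - 39698/(41185/(((18378 - 523)*(-181)))) = -329/111*(-1/47587) - 39698/(41185/((17855*(-181)))) = 329/5282157 - 39698/(41185/(-3231755)) = 329/5282157 - 39698/(41185*(-1/3231755)) = 329/5282157 - 39698/(-8237/646351) = 329/5282157 - 39698*(-646351/8237) = 329/5282157 + 25658841998/8237 = 135534031874339659/43509127209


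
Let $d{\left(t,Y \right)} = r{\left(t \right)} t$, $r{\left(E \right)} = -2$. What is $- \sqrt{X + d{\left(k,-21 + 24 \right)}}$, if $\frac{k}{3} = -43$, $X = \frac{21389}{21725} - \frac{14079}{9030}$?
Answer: $- \frac{3 \sqrt{195695764890626}}{2615690} \approx -16.044$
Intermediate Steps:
$X = - \frac{7514907}{13078450}$ ($X = 21389 \cdot \frac{1}{21725} - \frac{4693}{3010} = \frac{21389}{21725} - \frac{4693}{3010} = - \frac{7514907}{13078450} \approx -0.5746$)
$k = -129$ ($k = 3 \left(-43\right) = -129$)
$d{\left(t,Y \right)} = - 2 t$
$- \sqrt{X + d{\left(k,-21 + 24 \right)}} = - \sqrt{- \frac{7514907}{13078450} - -258} = - \sqrt{- \frac{7514907}{13078450} + 258} = - \sqrt{\frac{3366725193}{13078450}} = - \frac{3 \sqrt{195695764890626}}{2615690}$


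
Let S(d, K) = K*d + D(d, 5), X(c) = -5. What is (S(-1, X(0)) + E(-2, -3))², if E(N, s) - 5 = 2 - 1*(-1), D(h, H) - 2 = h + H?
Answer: 361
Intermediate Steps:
D(h, H) = 2 + H + h (D(h, H) = 2 + (h + H) = 2 + (H + h) = 2 + H + h)
E(N, s) = 8 (E(N, s) = 5 + (2 - 1*(-1)) = 5 + (2 + 1) = 5 + 3 = 8)
S(d, K) = 7 + d + K*d (S(d, K) = K*d + (2 + 5 + d) = K*d + (7 + d) = 7 + d + K*d)
(S(-1, X(0)) + E(-2, -3))² = ((7 - 1 - 5*(-1)) + 8)² = ((7 - 1 + 5) + 8)² = (11 + 8)² = 19² = 361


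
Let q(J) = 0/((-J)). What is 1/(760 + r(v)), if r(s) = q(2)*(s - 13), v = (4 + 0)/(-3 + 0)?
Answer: 1/760 ≈ 0.0013158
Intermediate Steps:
v = -4/3 (v = 4/(-3) = 4*(-1/3) = -4/3 ≈ -1.3333)
q(J) = 0 (q(J) = 0*(-1/J) = 0)
r(s) = 0 (r(s) = 0*(s - 13) = 0*(-13 + s) = 0)
1/(760 + r(v)) = 1/(760 + 0) = 1/760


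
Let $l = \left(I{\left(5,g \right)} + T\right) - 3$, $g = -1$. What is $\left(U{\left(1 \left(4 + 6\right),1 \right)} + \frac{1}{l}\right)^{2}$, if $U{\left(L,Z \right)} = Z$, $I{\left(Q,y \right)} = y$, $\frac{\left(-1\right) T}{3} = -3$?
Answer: $\frac{36}{25} \approx 1.44$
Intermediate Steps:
$T = 9$ ($T = \left(-3\right) \left(-3\right) = 9$)
$l = 5$ ($l = \left(-1 + 9\right) - 3 = 8 - 3 = 5$)
$\left(U{\left(1 \left(4 + 6\right),1 \right)} + \frac{1}{l}\right)^{2} = \left(1 + \frac{1}{5}\right)^{2} = \left(\frac{6}{5}\right)^{2} = \frac{36}{25}$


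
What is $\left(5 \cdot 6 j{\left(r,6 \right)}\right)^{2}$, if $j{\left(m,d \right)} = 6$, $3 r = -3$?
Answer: $32400$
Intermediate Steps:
$r = -1$ ($r = \frac{1}{3} \left(-3\right) = -1$)
$\left(5 \cdot 6 j{\left(r,6 \right)}\right)^{2} = \left(5 \cdot 6 \cdot 6\right)^{2} = \left(30 \cdot 6\right)^{2} = 180^{2} = 32400$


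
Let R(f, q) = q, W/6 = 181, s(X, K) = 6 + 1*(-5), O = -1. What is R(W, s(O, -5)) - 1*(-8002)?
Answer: 8003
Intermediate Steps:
s(X, K) = 1 (s(X, K) = 6 - 5 = 1)
W = 1086 (W = 6*181 = 1086)
R(W, s(O, -5)) - 1*(-8002) = 1 - 1*(-8002) = 1 + 8002 = 8003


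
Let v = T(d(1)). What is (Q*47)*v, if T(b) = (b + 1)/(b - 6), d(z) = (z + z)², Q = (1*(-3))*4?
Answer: 1410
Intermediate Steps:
Q = -12 (Q = -3*4 = -12)
d(z) = 4*z² (d(z) = (2*z)² = 4*z²)
T(b) = (1 + b)/(-6 + b)
v = -5/2 (v = (1 + 4*1²)/(-6 + 4*1²) = (1 + 4*1)/(-6 + 4*1) = (1 + 4)/(-6 + 4) = 5/(-2) = -½*5 = -5/2 ≈ -2.5000)
(Q*47)*v = -12*47*(-5/2) = -564*(-5/2) = 1410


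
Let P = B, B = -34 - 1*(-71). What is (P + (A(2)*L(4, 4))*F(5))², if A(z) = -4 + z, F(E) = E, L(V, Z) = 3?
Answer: 49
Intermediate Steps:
B = 37 (B = -34 + 71 = 37)
P = 37
(P + (A(2)*L(4, 4))*F(5))² = (37 + ((-4 + 2)*3)*5)² = (37 - 2*3*5)² = (37 - 6*5)² = (37 - 30)² = 7² = 49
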